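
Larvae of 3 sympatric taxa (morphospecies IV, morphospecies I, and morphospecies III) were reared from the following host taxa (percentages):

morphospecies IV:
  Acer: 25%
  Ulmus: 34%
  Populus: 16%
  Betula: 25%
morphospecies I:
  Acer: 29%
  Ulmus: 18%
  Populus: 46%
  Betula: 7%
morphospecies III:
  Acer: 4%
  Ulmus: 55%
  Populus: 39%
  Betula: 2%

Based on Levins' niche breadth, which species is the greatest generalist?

Convert percentages to proportions (divide by 100).
Σp_IVᵢ² = 0.25² + 0.34² + 0.16² + 0.25² = 0.0625 + 0.1156 + 0.0256 + 0.0625 = 0.2662
B_IV = 1 / 0.2662 = 3.7566
Σp_Iᵢ² = 0.29² + 0.18² + 0.46² + 0.07² = 0.0841 + 0.0324 + 0.2116 + 0.0049 = 0.3330
B_I = 1 / 0.3330 = 3.0030
Σp_IIIᵢ² = 0.04² + 0.55² + 0.39² + 0.02² = 0.0016 + 0.3025 + 0.1521 + 0.0004 = 0.4566
B_III = 1 / 0.4566 = 2.1901
Highest B → broadest niche (most generalist): morphospecies IV (B = 3.76).

morphospecies IV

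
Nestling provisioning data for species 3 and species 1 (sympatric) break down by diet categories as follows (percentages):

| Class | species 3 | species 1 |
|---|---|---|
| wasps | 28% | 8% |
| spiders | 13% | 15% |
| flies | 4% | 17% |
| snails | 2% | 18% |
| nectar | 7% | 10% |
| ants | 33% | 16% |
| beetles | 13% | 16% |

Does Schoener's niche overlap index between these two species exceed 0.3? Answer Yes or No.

Convert percentages to proportions (divide by 100).
Σ|p₁ᵢ − p₂ᵢ| = 0.20 + 0.02 + 0.13 + 0.16 + 0.03 + 0.17 + 0.03 = 0.74
D = 1 − ½ × 0.74 = 1 − 0.370 = 0.6300
D = 0.6300 > 0.3 → Yes.

Yes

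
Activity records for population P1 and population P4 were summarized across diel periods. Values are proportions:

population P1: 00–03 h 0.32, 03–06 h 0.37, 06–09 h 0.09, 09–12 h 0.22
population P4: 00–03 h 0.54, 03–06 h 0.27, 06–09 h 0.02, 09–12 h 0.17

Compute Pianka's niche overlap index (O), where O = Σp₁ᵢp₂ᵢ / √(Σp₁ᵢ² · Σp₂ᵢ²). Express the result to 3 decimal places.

Σ p₁ᵢp₂ᵢ = 0.1728 + 0.0999 + 0.0018 + 0.0374 = 0.3119
Σp_1ᵢ² = 0.32² + 0.37² + 0.09² + 0.22² = 0.1024 + 0.1369 + 0.0081 + 0.0484 = 0.2958
Σp_2ᵢ² = 0.54² + 0.27² + 0.02² + 0.17² = 0.2916 + 0.0729 + 0.0004 + 0.0289 = 0.3938
O = 0.3119 / √(0.2958 × 0.3938) = 0.3119 / 0.341301 = 0.91386

0.914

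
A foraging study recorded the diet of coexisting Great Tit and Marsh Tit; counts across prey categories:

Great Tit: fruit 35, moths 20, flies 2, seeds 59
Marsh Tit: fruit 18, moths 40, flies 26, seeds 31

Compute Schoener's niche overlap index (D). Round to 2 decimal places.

Proportions for Great Tit (n=116): 35/116=0.3017, 20/116=0.1724, 2/116=0.0172, 59/116=0.5086
Proportions for Marsh Tit (n=115): 18/115=0.1565, 40/115=0.3478, 26/115=0.2261, 31/115=0.2696
Σ|p₁ᵢ − p₂ᵢ| = 0.1452 + 0.1754 + 0.2089 + 0.2390 = 0.7685
D = 1 − ½ × 0.7685 = 1 − 0.38425 = 0.61575

0.62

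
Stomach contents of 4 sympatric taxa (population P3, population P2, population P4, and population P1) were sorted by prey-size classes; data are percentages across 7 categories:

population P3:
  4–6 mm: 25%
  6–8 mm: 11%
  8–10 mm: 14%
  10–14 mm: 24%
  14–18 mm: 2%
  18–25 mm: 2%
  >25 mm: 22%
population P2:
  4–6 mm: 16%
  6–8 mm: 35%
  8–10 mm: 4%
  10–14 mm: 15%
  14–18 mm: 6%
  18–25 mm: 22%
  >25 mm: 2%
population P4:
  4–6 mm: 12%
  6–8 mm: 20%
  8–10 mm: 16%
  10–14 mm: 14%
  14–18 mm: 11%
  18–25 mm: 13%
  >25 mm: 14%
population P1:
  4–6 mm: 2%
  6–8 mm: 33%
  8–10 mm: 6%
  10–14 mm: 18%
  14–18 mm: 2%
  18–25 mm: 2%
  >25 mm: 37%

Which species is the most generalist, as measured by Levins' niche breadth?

Convert percentages to proportions (divide by 100).
Σp_P3ᵢ² = 0.25² + 0.11² + 0.14² + 0.24² + 0.02² + 0.02² + 0.22² = 0.0625 + 0.0121 + 0.0196 + 0.0576 + 0.0004 + 0.0004 + 0.0484 = 0.2010
B_P3 = 1 / 0.2010 = 4.9751
Σp_P2ᵢ² = 0.16² + 0.35² + 0.04² + 0.15² + 0.06² + 0.22² + 0.02² = 0.0256 + 0.1225 + 0.0016 + 0.0225 + 0.0036 + 0.0484 + 0.0004 = 0.2246
B_P2 = 1 / 0.2246 = 4.4524
Σp_P4ᵢ² = 0.12² + 0.20² + 0.16² + 0.14² + 0.11² + 0.13² + 0.14² = 0.0144 + 0.0400 + 0.0256 + 0.0196 + 0.0121 + 0.0169 + 0.0196 = 0.1482
B_P4 = 1 / 0.1482 = 6.7476
Σp_P1ᵢ² = 0.02² + 0.33² + 0.06² + 0.18² + 0.02² + 0.02² + 0.37² = 0.0004 + 0.1089 + 0.0036 + 0.0324 + 0.0004 + 0.0004 + 0.1369 = 0.2830
B_P1 = 1 / 0.2830 = 3.5336
Highest B → broadest niche (most generalist): population P4 (B = 6.75).

population P4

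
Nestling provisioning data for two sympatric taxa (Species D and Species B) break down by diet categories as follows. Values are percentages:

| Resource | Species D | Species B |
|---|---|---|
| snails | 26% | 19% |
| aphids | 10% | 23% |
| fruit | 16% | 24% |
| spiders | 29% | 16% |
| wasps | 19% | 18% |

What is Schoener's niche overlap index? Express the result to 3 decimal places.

Convert percentages to proportions (divide by 100).
Σ|p₁ᵢ − p₂ᵢ| = 0.07 + 0.13 + 0.08 + 0.13 + 0.01 = 0.42
D = 1 − ½ × 0.42 = 1 − 0.210 = 0.79000

0.790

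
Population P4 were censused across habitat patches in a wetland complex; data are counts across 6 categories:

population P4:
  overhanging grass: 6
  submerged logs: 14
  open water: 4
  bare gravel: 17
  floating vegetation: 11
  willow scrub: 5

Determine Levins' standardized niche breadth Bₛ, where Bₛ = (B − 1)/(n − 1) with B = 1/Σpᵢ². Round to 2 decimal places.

0.75

Proportions for population P4 (n=57): 6/57=0.1053, 14/57=0.2456, 4/57=0.0702, 17/57=0.2982, 11/57=0.1930, 5/57=0.0877
Σpᵢ² = 0.1053² + 0.2456² + 0.0702² + 0.2982² + 0.1930² + 0.0877² = 0.011088 + 0.060319 + 0.004928 + 0.088923 + 0.037249 + 0.007691 = 0.210198
B = 1 / 0.210198 = 4.7574
Bₛ = (B − 1)/(n − 1) = (4.7574 − 1)/(6 − 1) = 3.7574/5 = 0.7515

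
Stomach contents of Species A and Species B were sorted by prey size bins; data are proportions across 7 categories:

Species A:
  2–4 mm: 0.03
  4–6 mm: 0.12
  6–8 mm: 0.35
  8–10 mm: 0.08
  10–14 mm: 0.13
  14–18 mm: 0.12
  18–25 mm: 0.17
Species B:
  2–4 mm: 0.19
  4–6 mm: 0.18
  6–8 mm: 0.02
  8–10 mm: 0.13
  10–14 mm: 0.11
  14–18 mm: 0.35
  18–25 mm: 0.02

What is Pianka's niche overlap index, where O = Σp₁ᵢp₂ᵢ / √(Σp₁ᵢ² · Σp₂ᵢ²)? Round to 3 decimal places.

0.491

Σ p₁ᵢp₂ᵢ = 0.0057 + 0.0216 + 0.0070 + 0.0104 + 0.0143 + 0.0420 + 0.0034 = 0.1044
Σp_1ᵢ² = 0.03² + 0.12² + 0.35² + 0.08² + 0.13² + 0.12² + 0.17² = 0.0009 + 0.0144 + 0.1225 + 0.0064 + 0.0169 + 0.0144 + 0.0289 = 0.2044
Σp_2ᵢ² = 0.19² + 0.18² + 0.02² + 0.13² + 0.11² + 0.35² + 0.02² = 0.0361 + 0.0324 + 0.0004 + 0.0169 + 0.0121 + 0.1225 + 0.0004 = 0.2208
O = 0.1044 / √(0.2044 × 0.2208) = 0.1044 / 0.212442 = 0.49143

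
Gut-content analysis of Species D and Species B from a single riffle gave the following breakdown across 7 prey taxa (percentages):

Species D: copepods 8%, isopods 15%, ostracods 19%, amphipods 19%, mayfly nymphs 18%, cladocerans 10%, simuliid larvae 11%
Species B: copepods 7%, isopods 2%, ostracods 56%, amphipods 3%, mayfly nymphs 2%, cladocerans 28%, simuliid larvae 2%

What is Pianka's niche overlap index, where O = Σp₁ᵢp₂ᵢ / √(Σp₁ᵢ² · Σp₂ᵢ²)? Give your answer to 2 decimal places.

Convert percentages to proportions (divide by 100).
Σ p₁ᵢp₂ᵢ = 0.0056 + 0.0030 + 0.1064 + 0.0057 + 0.0036 + 0.0280 + 0.0022 = 0.1545
Σp_1ᵢ² = 0.08² + 0.15² + 0.19² + 0.19² + 0.18² + 0.10² + 0.11² = 0.0064 + 0.0225 + 0.0361 + 0.0361 + 0.0324 + 0.0100 + 0.0121 = 0.1556
Σp_2ᵢ² = 0.07² + 0.02² + 0.56² + 0.03² + 0.02² + 0.28² + 0.02² = 0.0049 + 0.0004 + 0.3136 + 0.0009 + 0.0004 + 0.0784 + 0.0004 = 0.3990
O = 0.1545 / √(0.1556 × 0.3990) = 0.1545 / 0.24917 = 0.6201

0.62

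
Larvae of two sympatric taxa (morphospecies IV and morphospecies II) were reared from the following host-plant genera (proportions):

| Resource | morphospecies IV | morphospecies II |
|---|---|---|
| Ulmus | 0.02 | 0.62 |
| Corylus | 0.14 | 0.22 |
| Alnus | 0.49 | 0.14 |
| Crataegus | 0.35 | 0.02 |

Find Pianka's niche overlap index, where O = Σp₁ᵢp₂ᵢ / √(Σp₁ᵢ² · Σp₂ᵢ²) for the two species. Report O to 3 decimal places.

Σ p₁ᵢp₂ᵢ = 0.0124 + 0.0308 + 0.0686 + 0.0070 = 0.1188
Σp_1ᵢ² = 0.02² + 0.14² + 0.49² + 0.35² = 0.0004 + 0.0196 + 0.2401 + 0.1225 = 0.3826
Σp_2ᵢ² = 0.62² + 0.22² + 0.14² + 0.02² = 0.3844 + 0.0484 + 0.0196 + 0.0004 = 0.4528
O = 0.1188 / √(0.3826 × 0.4528) = 0.1188 / 0.416223 = 0.28542

0.285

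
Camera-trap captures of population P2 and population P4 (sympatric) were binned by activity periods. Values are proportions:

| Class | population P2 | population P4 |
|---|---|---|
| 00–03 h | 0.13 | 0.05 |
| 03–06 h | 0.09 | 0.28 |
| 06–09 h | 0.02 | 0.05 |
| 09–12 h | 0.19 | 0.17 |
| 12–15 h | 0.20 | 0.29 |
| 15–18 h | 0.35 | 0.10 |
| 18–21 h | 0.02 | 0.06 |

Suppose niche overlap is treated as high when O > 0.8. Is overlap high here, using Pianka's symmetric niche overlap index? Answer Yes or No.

No

Σ p₁ᵢp₂ᵢ = 0.0065 + 0.0252 + 0.0010 + 0.0323 + 0.0580 + 0.0350 + 0.0012 = 0.1592
Σp_1ᵢ² = 0.13² + 0.09² + 0.02² + 0.19² + 0.20² + 0.35² + 0.02² = 0.0169 + 0.0081 + 0.0004 + 0.0361 + 0.0400 + 0.1225 + 0.0004 = 0.2244
Σp_2ᵢ² = 0.05² + 0.28² + 0.05² + 0.17² + 0.29² + 0.10² + 0.06² = 0.0025 + 0.0784 + 0.0025 + 0.0289 + 0.0841 + 0.0100 + 0.0036 = 0.2100
O = 0.1592 / √(0.2244 × 0.2100) = 0.1592 / 0.21708 = 0.7334
O = 0.7334 < 0.8 → No.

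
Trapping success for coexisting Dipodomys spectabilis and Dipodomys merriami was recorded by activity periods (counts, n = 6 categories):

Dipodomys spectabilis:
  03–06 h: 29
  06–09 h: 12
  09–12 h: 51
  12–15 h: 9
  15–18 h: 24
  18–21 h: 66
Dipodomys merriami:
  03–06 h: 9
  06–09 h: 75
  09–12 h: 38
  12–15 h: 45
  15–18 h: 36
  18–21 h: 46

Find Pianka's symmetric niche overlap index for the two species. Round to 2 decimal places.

Proportions for Dipodomys spectabilis (n=191): 29/191=0.1518, 12/191=0.0628, 51/191=0.2670, 9/191=0.0471, 24/191=0.1257, 66/191=0.3455
Proportions for Dipodomys merriami (n=249): 9/249=0.0361, 75/249=0.3012, 38/249=0.1526, 45/249=0.1807, 36/249=0.1446, 46/249=0.1847
Σ p₁ᵢp₂ᵢ = 0.005480 + 0.018915 + 0.040744 + 0.008511 + 0.018176 + 0.063814 = 0.155640
Σp_1ᵢ² = 0.1518² + 0.0628² + 0.2670² + 0.0471² + 0.1257² + 0.3455² = 0.023043 + 0.003944 + 0.071289 + 0.002218 + 0.015800 + 0.119370 = 0.235664
Σp_2ᵢ² = 0.0361² + 0.3012² + 0.1526² + 0.1807² + 0.1446² + 0.1847² = 0.001303 + 0.090721 + 0.023287 + 0.032652 + 0.020909 + 0.034114 = 0.202986
O = 0.155640 / √(0.235664 × 0.202986) = 0.155640 / 0.2187156 = 0.7116

0.71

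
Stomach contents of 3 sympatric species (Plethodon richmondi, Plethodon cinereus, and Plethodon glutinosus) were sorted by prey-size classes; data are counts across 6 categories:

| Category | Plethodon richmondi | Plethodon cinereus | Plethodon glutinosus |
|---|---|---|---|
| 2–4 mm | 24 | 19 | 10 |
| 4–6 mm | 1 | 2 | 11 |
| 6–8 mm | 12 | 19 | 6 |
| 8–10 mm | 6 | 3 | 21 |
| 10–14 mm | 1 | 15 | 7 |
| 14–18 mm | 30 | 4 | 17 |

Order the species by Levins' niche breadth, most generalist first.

Plethodon glutinosus > Plethodon cinereus > Plethodon richmondi

Proportions for Plethodon richmondi (n=74): 24/74=0.3243, 1/74=0.0135, 12/74=0.1622, 6/74=0.0811, 1/74=0.0135, 30/74=0.4054
Proportions for Plethodon cinereus (n=62): 19/62=0.3065, 2/62=0.0323, 19/62=0.3065, 3/62=0.0484, 15/62=0.2419, 4/62=0.0645
Proportions for Plethodon glutinosus (n=72): 10/72=0.1389, 11/72=0.1528, 6/72=0.0833, 21/72=0.2917, 7/72=0.0972, 17/72=0.2361
Σp_richᵢ² = 0.3243² + 0.0135² + 0.1622² + 0.0811² + 0.0135² + 0.4054² = 0.105170 + 0.000182 + 0.026309 + 0.006577 + 0.000182 + 0.164349 = 0.302769
B_rich = 1 / 0.302769 = 3.3028
Σp_cineᵢ² = 0.3065² + 0.0323² + 0.3065² + 0.0484² + 0.2419² + 0.0645² = 0.093942 + 0.001043 + 0.093942 + 0.002343 + 0.058516 + 0.004160 = 0.253946
B_cine = 1 / 0.253946 = 3.9378
Σp_glutᵢ² = 0.1389² + 0.1528² + 0.0833² + 0.2917² + 0.0972² + 0.2361² = 0.019293 + 0.023348 + 0.006939 + 0.085089 + 0.009448 + 0.055743 = 0.199860
B_glut = 1 / 0.199860 = 5.0035
Ranking by B (broadest → narrowest): Plethodon glutinosus (5.00) > Plethodon cinereus (3.94) > Plethodon richmondi (3.30)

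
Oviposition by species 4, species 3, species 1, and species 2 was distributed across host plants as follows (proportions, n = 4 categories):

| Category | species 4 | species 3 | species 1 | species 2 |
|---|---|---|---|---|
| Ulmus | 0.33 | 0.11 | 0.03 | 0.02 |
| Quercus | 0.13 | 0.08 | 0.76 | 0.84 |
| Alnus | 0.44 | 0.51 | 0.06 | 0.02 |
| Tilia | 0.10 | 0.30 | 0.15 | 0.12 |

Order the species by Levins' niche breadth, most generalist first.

species 4 > species 3 > species 1 > species 2

Σp_4ᵢ² = 0.33² + 0.13² + 0.44² + 0.10² = 0.1089 + 0.0169 + 0.1936 + 0.0100 = 0.3294
B_4 = 1 / 0.3294 = 3.0358
Σp_3ᵢ² = 0.11² + 0.08² + 0.51² + 0.30² = 0.0121 + 0.0064 + 0.2601 + 0.0900 = 0.3686
B_3 = 1 / 0.3686 = 2.7130
Σp_1ᵢ² = 0.03² + 0.76² + 0.06² + 0.15² = 0.0009 + 0.5776 + 0.0036 + 0.0225 = 0.6046
B_1 = 1 / 0.6046 = 1.6540
Σp_2ᵢ² = 0.02² + 0.84² + 0.02² + 0.12² = 0.0004 + 0.7056 + 0.0004 + 0.0144 = 0.7208
B_2 = 1 / 0.7208 = 1.3873
Ranking by B (broadest → narrowest): species 4 (3.04) > species 3 (2.71) > species 1 (1.65) > species 2 (1.39)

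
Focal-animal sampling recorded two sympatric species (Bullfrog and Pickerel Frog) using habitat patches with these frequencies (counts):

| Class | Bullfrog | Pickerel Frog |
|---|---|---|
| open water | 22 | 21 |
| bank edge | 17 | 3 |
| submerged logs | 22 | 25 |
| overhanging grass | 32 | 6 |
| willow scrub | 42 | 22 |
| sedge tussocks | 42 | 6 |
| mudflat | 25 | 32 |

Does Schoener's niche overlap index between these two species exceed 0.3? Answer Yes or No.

Yes

Proportions for Bullfrog (n=202): 22/202=0.1089, 17/202=0.0842, 22/202=0.1089, 32/202=0.1584, 42/202=0.2079, 42/202=0.2079, 25/202=0.1238
Proportions for Pickerel Frog (n=115): 21/115=0.1826, 3/115=0.0261, 25/115=0.2174, 6/115=0.0522, 22/115=0.1913, 6/115=0.0522, 32/115=0.2783
Σ|p₁ᵢ − p₂ᵢ| = 0.0737 + 0.0581 + 0.1085 + 0.1062 + 0.0166 + 0.1557 + 0.1545 = 0.6733
D = 1 − ½ × 0.6733 = 1 − 0.33665 = 0.66335
D = 0.66335 > 0.3 → Yes.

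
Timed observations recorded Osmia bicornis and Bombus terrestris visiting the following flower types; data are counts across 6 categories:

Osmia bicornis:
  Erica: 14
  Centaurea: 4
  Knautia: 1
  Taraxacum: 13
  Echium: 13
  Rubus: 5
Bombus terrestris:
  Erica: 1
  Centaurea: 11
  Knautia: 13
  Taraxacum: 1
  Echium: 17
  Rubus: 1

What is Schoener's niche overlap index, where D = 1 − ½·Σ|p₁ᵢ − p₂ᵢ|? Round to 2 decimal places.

Proportions for Osmia bicornis (n=50): 14/50=0.2800, 4/50=0.0800, 1/50=0.0200, 13/50=0.2600, 13/50=0.2600, 5/50=0.1000
Proportions for Bombus terrestris (n=44): 1/44=0.0227, 11/44=0.2500, 13/44=0.2955, 1/44=0.0227, 17/44=0.3864, 1/44=0.0227
Σ|p₁ᵢ − p₂ᵢ| = 0.2573 + 0.1700 + 0.2755 + 0.2373 + 0.1264 + 0.0773 = 1.1438
D = 1 − ½ × 1.1438 = 1 − 0.57190 = 0.42810

0.43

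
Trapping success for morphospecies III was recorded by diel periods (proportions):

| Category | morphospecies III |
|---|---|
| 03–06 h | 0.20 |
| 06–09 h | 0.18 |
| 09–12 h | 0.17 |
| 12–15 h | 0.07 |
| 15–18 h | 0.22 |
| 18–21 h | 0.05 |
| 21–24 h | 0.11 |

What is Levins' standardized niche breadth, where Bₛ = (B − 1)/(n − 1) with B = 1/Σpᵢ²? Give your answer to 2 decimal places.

Σpᵢ² = 0.20² + 0.18² + 0.17² + 0.07² + 0.22² + 0.05² + 0.11² = 0.0400 + 0.0324 + 0.0289 + 0.0049 + 0.0484 + 0.0025 + 0.0121 = 0.1692
B = 1 / 0.1692 = 5.9102
Bₛ = (B − 1)/(n − 1) = (5.9102 − 1)/(7 − 1) = 4.9102/6 = 0.8184

0.82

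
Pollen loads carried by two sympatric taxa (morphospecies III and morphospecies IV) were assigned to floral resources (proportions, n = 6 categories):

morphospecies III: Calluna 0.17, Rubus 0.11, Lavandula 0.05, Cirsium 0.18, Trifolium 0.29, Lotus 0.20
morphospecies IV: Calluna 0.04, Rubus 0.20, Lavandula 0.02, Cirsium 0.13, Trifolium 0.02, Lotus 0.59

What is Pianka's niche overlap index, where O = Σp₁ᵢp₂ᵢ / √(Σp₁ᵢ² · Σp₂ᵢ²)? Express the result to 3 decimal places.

0.620

Σ p₁ᵢp₂ᵢ = 0.0068 + 0.0220 + 0.0010 + 0.0234 + 0.0058 + 0.1180 = 0.1770
Σp_1ᵢ² = 0.17² + 0.11² + 0.05² + 0.18² + 0.29² + 0.20² = 0.0289 + 0.0121 + 0.0025 + 0.0324 + 0.0841 + 0.0400 = 0.2000
Σp_2ᵢ² = 0.04² + 0.20² + 0.02² + 0.13² + 0.02² + 0.59² = 0.0016 + 0.0400 + 0.0004 + 0.0169 + 0.0004 + 0.3481 = 0.4074
O = 0.1770 / √(0.2000 × 0.4074) = 0.1770 / 0.285447 = 0.62008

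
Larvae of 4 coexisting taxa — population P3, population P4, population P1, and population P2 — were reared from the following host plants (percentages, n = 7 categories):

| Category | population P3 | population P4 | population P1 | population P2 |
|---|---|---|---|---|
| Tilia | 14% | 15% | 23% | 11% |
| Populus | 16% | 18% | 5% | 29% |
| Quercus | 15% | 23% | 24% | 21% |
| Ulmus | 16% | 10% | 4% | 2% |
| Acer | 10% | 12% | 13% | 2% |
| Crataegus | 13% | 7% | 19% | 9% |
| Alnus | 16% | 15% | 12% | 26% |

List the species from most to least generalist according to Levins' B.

Convert percentages to proportions (divide by 100).
Σp_P3ᵢ² = 0.14² + 0.16² + 0.15² + 0.16² + 0.10² + 0.13² + 0.16² = 0.0196 + 0.0256 + 0.0225 + 0.0256 + 0.0100 + 0.0169 + 0.0256 = 0.1458
B_P3 = 1 / 0.1458 = 6.8587
Σp_P4ᵢ² = 0.15² + 0.18² + 0.23² + 0.10² + 0.12² + 0.07² + 0.15² = 0.0225 + 0.0324 + 0.0529 + 0.0100 + 0.0144 + 0.0049 + 0.0225 = 0.1596
B_P4 = 1 / 0.1596 = 6.2657
Σp_P1ᵢ² = 0.23² + 0.05² + 0.24² + 0.04² + 0.13² + 0.19² + 0.12² = 0.0529 + 0.0025 + 0.0576 + 0.0016 + 0.0169 + 0.0361 + 0.0144 = 0.1820
B_P1 = 1 / 0.1820 = 5.4945
Σp_P2ᵢ² = 0.11² + 0.29² + 0.21² + 0.02² + 0.02² + 0.09² + 0.26² = 0.0121 + 0.0841 + 0.0441 + 0.0004 + 0.0004 + 0.0081 + 0.0676 = 0.2168
B_P2 = 1 / 0.2168 = 4.6125
Ranking by B (broadest → narrowest): population P3 (6.86) > population P4 (6.27) > population P1 (5.49) > population P2 (4.61)

population P3 > population P4 > population P1 > population P2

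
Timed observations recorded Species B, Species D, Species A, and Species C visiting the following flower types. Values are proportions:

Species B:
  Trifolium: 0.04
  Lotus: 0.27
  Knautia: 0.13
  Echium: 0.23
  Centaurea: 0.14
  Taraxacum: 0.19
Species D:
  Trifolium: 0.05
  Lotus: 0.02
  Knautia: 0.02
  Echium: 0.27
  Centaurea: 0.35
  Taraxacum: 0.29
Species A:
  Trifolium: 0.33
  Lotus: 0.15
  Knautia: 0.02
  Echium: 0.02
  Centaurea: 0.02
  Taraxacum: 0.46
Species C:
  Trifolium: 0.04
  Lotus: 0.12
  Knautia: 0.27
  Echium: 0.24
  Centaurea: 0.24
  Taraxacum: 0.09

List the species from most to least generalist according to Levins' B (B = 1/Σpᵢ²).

Σp_Bᵢ² = 0.04² + 0.27² + 0.13² + 0.23² + 0.14² + 0.19² = 0.0016 + 0.0729 + 0.0169 + 0.0529 + 0.0196 + 0.0361 = 0.2000
B_B = 1 / 0.2000 = 5.0000
Σp_Dᵢ² = 0.05² + 0.02² + 0.02² + 0.27² + 0.35² + 0.29² = 0.0025 + 0.0004 + 0.0004 + 0.0729 + 0.1225 + 0.0841 = 0.2828
B_D = 1 / 0.2828 = 3.5361
Σp_Aᵢ² = 0.33² + 0.15² + 0.02² + 0.02² + 0.02² + 0.46² = 0.1089 + 0.0225 + 0.0004 + 0.0004 + 0.0004 + 0.2116 = 0.3442
B_A = 1 / 0.3442 = 2.9053
Σp_Cᵢ² = 0.04² + 0.12² + 0.27² + 0.24² + 0.24² + 0.09² = 0.0016 + 0.0144 + 0.0729 + 0.0576 + 0.0576 + 0.0081 = 0.2122
B_C = 1 / 0.2122 = 4.7125
Ranking by B (broadest → narrowest): Species B (5.00) > Species C (4.71) > Species D (3.54) > Species A (2.91)

Species B > Species C > Species D > Species A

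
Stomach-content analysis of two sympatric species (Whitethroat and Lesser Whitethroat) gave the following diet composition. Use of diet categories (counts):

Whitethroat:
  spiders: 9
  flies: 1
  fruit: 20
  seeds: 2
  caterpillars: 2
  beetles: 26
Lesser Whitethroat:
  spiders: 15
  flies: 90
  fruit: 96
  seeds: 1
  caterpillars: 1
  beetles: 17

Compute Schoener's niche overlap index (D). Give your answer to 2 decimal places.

0.50

Proportions for Whitethroat (n=60): 9/60=0.1500, 1/60=0.0167, 20/60=0.3333, 2/60=0.0333, 2/60=0.0333, 26/60=0.4333
Proportions for Lesser Whitethroat (n=220): 15/220=0.0682, 90/220=0.4091, 96/220=0.4364, 1/220=0.0045, 1/220=0.0045, 17/220=0.0773
Σ|p₁ᵢ − p₂ᵢ| = 0.0818 + 0.3924 + 0.1031 + 0.0288 + 0.0288 + 0.3560 = 0.9909
D = 1 − ½ × 0.9909 = 1 − 0.49545 = 0.50455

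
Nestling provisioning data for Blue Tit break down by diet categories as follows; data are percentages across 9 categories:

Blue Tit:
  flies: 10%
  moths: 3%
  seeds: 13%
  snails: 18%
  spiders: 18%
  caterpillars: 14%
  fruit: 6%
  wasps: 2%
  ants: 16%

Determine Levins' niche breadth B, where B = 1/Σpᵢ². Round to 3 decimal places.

7.052

Convert percentages to proportions (divide by 100).
Σpᵢ² = 0.10² + 0.03² + 0.13² + 0.18² + 0.18² + 0.14² + 0.06² + 0.02² + 0.16² = 0.0100 + 0.0009 + 0.0169 + 0.0324 + 0.0324 + 0.0196 + 0.0036 + 0.0004 + 0.0256 = 0.1418
B = 1 / 0.1418 = 7.05219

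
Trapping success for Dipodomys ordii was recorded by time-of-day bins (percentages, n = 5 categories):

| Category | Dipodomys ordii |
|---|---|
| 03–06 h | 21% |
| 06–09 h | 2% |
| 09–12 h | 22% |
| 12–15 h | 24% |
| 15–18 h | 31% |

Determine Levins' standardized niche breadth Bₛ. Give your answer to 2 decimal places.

Convert percentages to proportions (divide by 100).
Σpᵢ² = 0.21² + 0.02² + 0.22² + 0.24² + 0.31² = 0.0441 + 0.0004 + 0.0484 + 0.0576 + 0.0961 = 0.2466
B = 1 / 0.2466 = 4.0552
Bₛ = (B − 1)/(n − 1) = (4.0552 − 1)/(5 − 1) = 3.0552/4 = 0.7638

0.76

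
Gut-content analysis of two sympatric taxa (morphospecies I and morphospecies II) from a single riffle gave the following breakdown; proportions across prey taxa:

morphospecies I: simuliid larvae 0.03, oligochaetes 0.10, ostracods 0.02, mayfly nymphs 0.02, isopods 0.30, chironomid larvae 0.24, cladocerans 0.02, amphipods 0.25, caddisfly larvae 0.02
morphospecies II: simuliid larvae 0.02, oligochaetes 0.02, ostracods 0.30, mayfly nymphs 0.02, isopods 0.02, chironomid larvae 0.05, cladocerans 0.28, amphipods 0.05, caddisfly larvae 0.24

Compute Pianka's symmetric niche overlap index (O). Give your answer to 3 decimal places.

0.219

Σ p₁ᵢp₂ᵢ = 0.0006 + 0.0020 + 0.0060 + 0.0004 + 0.0060 + 0.0120 + 0.0056 + 0.0125 + 0.0048 = 0.0499
Σp_1ᵢ² = 0.03² + 0.10² + 0.02² + 0.02² + 0.30² + 0.24² + 0.02² + 0.25² + 0.02² = 0.0009 + 0.0100 + 0.0004 + 0.0004 + 0.0900 + 0.0576 + 0.0004 + 0.0625 + 0.0004 = 0.2226
Σp_2ᵢ² = 0.02² + 0.02² + 0.30² + 0.02² + 0.02² + 0.05² + 0.28² + 0.05² + 0.24² = 0.0004 + 0.0004 + 0.0900 + 0.0004 + 0.0004 + 0.0025 + 0.0784 + 0.0025 + 0.0576 = 0.2326
O = 0.0499 / √(0.2226 × 0.2326) = 0.0499 / 0.227545 = 0.21930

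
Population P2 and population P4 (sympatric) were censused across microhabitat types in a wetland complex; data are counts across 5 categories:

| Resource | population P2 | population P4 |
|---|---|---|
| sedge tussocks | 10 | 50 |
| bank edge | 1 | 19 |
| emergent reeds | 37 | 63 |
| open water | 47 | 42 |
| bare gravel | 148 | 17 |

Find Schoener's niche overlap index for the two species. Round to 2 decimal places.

0.48

Proportions for population P2 (n=243): 10/243=0.0412, 1/243=0.0041, 37/243=0.1523, 47/243=0.1934, 148/243=0.6091
Proportions for population P4 (n=191): 50/191=0.2618, 19/191=0.0995, 63/191=0.3298, 42/191=0.2199, 17/191=0.0890
Σ|p₁ᵢ − p₂ᵢ| = 0.2206 + 0.0954 + 0.1775 + 0.0265 + 0.5201 = 1.0401
D = 1 − ½ × 1.0401 = 1 − 0.52005 = 0.47995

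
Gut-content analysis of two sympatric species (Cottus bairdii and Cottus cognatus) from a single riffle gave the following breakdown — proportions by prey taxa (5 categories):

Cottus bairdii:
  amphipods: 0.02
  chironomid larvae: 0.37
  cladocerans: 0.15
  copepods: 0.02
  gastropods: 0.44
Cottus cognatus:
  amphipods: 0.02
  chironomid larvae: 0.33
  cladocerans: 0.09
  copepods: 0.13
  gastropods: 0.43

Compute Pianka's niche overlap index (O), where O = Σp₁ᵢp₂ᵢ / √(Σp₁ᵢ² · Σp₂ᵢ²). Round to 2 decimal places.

0.98

Σ p₁ᵢp₂ᵢ = 0.0004 + 0.1221 + 0.0135 + 0.0026 + 0.1892 = 0.3278
Σp_1ᵢ² = 0.02² + 0.37² + 0.15² + 0.02² + 0.44² = 0.0004 + 0.1369 + 0.0225 + 0.0004 + 0.1936 = 0.3538
Σp_2ᵢ² = 0.02² + 0.33² + 0.09² + 0.13² + 0.43² = 0.0004 + 0.1089 + 0.0081 + 0.0169 + 0.1849 = 0.3192
O = 0.3278 / √(0.3538 × 0.3192) = 0.3278 / 0.33605 = 0.9755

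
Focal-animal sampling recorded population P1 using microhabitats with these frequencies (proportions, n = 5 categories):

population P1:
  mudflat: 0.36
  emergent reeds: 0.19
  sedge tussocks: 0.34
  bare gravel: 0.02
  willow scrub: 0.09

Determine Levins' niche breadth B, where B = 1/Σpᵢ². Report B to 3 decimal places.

3.451

Σpᵢ² = 0.36² + 0.19² + 0.34² + 0.02² + 0.09² = 0.1296 + 0.0361 + 0.1156 + 0.0004 + 0.0081 = 0.2898
B = 1 / 0.2898 = 3.45066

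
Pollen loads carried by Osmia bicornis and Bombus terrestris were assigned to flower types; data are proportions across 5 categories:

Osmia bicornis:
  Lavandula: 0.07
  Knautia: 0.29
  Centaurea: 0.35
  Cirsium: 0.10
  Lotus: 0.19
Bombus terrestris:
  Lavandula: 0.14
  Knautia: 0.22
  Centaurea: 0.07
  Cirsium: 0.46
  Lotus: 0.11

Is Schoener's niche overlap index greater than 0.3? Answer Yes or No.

Σ|p₁ᵢ − p₂ᵢ| = 0.07 + 0.07 + 0.28 + 0.36 + 0.08 = 0.86
D = 1 − ½ × 0.86 = 1 − 0.430 = 0.5700
D = 0.5700 > 0.3 → Yes.

Yes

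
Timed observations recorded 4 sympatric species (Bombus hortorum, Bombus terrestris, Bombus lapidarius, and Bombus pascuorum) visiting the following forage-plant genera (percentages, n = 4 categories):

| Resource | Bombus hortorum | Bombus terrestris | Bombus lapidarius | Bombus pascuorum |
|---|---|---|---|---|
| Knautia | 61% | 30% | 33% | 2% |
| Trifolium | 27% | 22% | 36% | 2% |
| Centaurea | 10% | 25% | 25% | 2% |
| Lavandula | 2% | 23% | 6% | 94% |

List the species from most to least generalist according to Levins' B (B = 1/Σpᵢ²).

Bombus terrestris > Bombus lapidarius > Bombus hortorum > Bombus pascuorum

Convert percentages to proportions (divide by 100).
Σp_hortᵢ² = 0.61² + 0.27² + 0.10² + 0.02² = 0.3721 + 0.0729 + 0.0100 + 0.0004 = 0.4554
B_hort = 1 / 0.4554 = 2.1959
Σp_terrᵢ² = 0.30² + 0.22² + 0.25² + 0.23² = 0.0900 + 0.0484 + 0.0625 + 0.0529 = 0.2538
B_terr = 1 / 0.2538 = 3.9401
Σp_lapiᵢ² = 0.33² + 0.36² + 0.25² + 0.06² = 0.1089 + 0.1296 + 0.0625 + 0.0036 = 0.3046
B_lapi = 1 / 0.3046 = 3.2830
Σp_pascᵢ² = 0.02² + 0.02² + 0.02² + 0.94² = 0.0004 + 0.0004 + 0.0004 + 0.8836 = 0.8848
B_pasc = 1 / 0.8848 = 1.1302
Ranking by B (broadest → narrowest): Bombus terrestris (3.94) > Bombus lapidarius (3.28) > Bombus hortorum (2.20) > Bombus pascuorum (1.13)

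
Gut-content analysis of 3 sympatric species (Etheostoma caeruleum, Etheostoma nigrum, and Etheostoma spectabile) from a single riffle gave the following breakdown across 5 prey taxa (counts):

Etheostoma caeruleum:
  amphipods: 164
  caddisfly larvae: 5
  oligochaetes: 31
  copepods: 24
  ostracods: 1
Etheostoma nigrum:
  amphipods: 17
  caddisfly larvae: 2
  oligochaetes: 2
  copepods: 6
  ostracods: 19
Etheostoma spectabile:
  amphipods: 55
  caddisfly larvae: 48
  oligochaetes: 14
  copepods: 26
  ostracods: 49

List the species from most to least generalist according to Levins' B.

Etheostoma spectabile > Etheostoma nigrum > Etheostoma caeruleum

Proportions for Etheostoma caeruleum (n=225): 164/225=0.7289, 5/225=0.0222, 31/225=0.1378, 24/225=0.1067, 1/225=0.0044
Proportions for Etheostoma nigrum (n=46): 17/46=0.3696, 2/46=0.0435, 2/46=0.0435, 6/46=0.1304, 19/46=0.4130
Proportions for Etheostoma spectabile (n=192): 55/192=0.2865, 48/192=0.2500, 14/192=0.0729, 26/192=0.1354, 49/192=0.2552
Σp_caerᵢ² = 0.7289² + 0.0222² + 0.1378² + 0.1067² + 0.0044² = 0.531295 + 0.000493 + 0.018989 + 0.011385 + 0.000019 = 0.562181
B_caer = 1 / 0.562181 = 1.7788
Σp_nigrᵢ² = 0.3696² + 0.0435² + 0.0435² + 0.1304² + 0.4130² = 0.136604 + 0.001892 + 0.001892 + 0.017004 + 0.170569 = 0.327961
B_nigr = 1 / 0.327961 = 3.0491
Σp_specᵢ² = 0.2865² + 0.2500² + 0.0729² + 0.1354² + 0.2552² = 0.082082 + 0.062500 + 0.005314 + 0.018333 + 0.065127 = 0.233356
B_spec = 1 / 0.233356 = 4.2853
Ranking by B (broadest → narrowest): Etheostoma spectabile (4.29) > Etheostoma nigrum (3.05) > Etheostoma caeruleum (1.78)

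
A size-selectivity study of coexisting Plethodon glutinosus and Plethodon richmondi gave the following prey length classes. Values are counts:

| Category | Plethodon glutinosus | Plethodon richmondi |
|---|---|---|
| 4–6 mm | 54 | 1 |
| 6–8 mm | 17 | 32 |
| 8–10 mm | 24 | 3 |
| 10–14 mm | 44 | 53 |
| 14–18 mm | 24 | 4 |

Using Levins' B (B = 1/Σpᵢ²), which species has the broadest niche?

Plethodon glutinosus

Proportions for Plethodon glutinosus (n=163): 54/163=0.3313, 17/163=0.1043, 24/163=0.1472, 44/163=0.2699, 24/163=0.1472
Proportions for Plethodon richmondi (n=93): 1/93=0.0108, 32/93=0.3441, 3/93=0.0323, 53/93=0.5699, 4/93=0.0430
Σp_glutᵢ² = 0.3313² + 0.1043² + 0.1472² + 0.2699² + 0.1472² = 0.109760 + 0.010878 + 0.021668 + 0.072846 + 0.021668 = 0.236820
B_glut = 1 / 0.236820 = 4.2226
Σp_richᵢ² = 0.0108² + 0.3441² + 0.0323² + 0.5699² + 0.0430² = 0.000117 + 0.118405 + 0.001043 + 0.324786 + 0.001849 = 0.446200
B_rich = 1 / 0.446200 = 2.2411
Highest B → broadest niche (most generalist): Plethodon glutinosus (B = 4.22).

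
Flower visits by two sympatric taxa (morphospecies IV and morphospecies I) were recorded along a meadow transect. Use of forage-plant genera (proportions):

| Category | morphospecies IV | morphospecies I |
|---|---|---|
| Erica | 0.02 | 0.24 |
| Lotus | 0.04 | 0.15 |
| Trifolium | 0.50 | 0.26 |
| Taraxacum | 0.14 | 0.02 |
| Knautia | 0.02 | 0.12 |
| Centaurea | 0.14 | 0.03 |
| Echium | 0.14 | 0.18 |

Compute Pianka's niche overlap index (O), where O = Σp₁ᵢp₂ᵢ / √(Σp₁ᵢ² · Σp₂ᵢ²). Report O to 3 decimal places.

0.711

Σ p₁ᵢp₂ᵢ = 0.0048 + 0.0060 + 0.1300 + 0.0028 + 0.0024 + 0.0042 + 0.0252 = 0.1754
Σp_1ᵢ² = 0.02² + 0.04² + 0.50² + 0.14² + 0.02² + 0.14² + 0.14² = 0.0004 + 0.0016 + 0.2500 + 0.0196 + 0.0004 + 0.0196 + 0.0196 = 0.3112
Σp_2ᵢ² = 0.24² + 0.15² + 0.26² + 0.02² + 0.12² + 0.03² + 0.18² = 0.0576 + 0.0225 + 0.0676 + 0.0004 + 0.0144 + 0.0009 + 0.0324 = 0.1958
O = 0.1754 / √(0.3112 × 0.1958) = 0.1754 / 0.246846 = 0.71056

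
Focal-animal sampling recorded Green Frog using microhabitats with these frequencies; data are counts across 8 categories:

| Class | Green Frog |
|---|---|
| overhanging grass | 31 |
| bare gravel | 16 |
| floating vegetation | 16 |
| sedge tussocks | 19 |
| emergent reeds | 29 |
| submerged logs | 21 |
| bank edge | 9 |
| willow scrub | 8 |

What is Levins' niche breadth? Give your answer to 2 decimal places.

Proportions for Green Frog (n=149): 31/149=0.2081, 16/149=0.1074, 16/149=0.1074, 19/149=0.1275, 29/149=0.1946, 21/149=0.1409, 9/149=0.0604, 8/149=0.0537
Σpᵢ² = 0.2081² + 0.1074² + 0.1074² + 0.1275² + 0.1946² + 0.1409² + 0.0604² + 0.0537² = 0.043306 + 0.011535 + 0.011535 + 0.016256 + 0.037869 + 0.019853 + 0.003648 + 0.002884 = 0.146886
B = 1 / 0.146886 = 6.8080

6.81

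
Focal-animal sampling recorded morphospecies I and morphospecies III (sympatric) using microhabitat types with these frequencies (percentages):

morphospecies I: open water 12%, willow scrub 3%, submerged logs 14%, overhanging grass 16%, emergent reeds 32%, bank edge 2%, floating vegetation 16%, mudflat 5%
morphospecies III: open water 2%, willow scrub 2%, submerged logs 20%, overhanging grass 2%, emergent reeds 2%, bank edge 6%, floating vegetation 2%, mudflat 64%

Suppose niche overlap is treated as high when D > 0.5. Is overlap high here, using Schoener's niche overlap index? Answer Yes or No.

No

Convert percentages to proportions (divide by 100).
Σ|p₁ᵢ − p₂ᵢ| = 0.10 + 0.01 + 0.06 + 0.14 + 0.30 + 0.04 + 0.14 + 0.59 = 1.38
D = 1 − ½ × 1.38 = 1 − 0.690 = 0.3100
D = 0.3100 < 0.5 → No.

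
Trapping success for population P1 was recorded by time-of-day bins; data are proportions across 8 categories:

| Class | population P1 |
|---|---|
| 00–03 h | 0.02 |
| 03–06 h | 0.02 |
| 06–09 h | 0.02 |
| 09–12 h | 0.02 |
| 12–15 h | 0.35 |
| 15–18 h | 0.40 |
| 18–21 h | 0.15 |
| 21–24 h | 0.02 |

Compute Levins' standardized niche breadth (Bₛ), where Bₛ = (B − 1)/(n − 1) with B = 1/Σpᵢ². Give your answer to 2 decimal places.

0.32

Σpᵢ² = 0.02² + 0.02² + 0.02² + 0.02² + 0.35² + 0.40² + 0.15² + 0.02² = 0.0004 + 0.0004 + 0.0004 + 0.0004 + 0.1225 + 0.1600 + 0.0225 + 0.0004 = 0.3070
B = 1 / 0.3070 = 3.2573
Bₛ = (B − 1)/(n − 1) = (3.2573 − 1)/(8 − 1) = 2.2573/7 = 0.3225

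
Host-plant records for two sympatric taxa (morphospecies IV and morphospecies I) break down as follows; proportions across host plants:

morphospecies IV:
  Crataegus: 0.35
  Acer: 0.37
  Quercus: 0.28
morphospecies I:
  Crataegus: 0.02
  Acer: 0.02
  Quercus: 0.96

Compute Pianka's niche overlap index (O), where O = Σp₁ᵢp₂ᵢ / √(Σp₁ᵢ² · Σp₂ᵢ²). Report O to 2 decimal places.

0.51

Σ p₁ᵢp₂ᵢ = 0.0070 + 0.0074 + 0.2688 = 0.2832
Σp_1ᵢ² = 0.35² + 0.37² + 0.28² = 0.1225 + 0.1369 + 0.0784 = 0.3378
Σp_2ᵢ² = 0.02² + 0.02² + 0.96² = 0.0004 + 0.0004 + 0.9216 = 0.9224
O = 0.2832 / √(0.3378 × 0.9224) = 0.2832 / 0.55820 = 0.5073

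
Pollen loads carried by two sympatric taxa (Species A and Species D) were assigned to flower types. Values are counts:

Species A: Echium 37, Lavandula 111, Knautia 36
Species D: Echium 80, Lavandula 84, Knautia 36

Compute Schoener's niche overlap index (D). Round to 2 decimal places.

Proportions for Species A (n=184): 37/184=0.2011, 111/184=0.6033, 36/184=0.1957
Proportions for Species D (n=200): 80/200=0.4000, 84/200=0.4200, 36/200=0.1800
Σ|p₁ᵢ − p₂ᵢ| = 0.1989 + 0.1833 + 0.0157 = 0.3979
D = 1 − ½ × 0.3979 = 1 − 0.19895 = 0.80105

0.80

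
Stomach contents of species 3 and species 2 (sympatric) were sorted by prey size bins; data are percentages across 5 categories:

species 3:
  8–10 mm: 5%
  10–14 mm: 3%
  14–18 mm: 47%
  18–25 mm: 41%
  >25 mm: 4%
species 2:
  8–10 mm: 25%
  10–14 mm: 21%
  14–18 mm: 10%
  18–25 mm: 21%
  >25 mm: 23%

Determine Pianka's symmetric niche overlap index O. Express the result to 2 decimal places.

0.56

Convert percentages to proportions (divide by 100).
Σ p₁ᵢp₂ᵢ = 0.0125 + 0.0063 + 0.0470 + 0.0861 + 0.0092 = 0.1611
Σp_1ᵢ² = 0.05² + 0.03² + 0.47² + 0.41² + 0.04² = 0.0025 + 0.0009 + 0.2209 + 0.1681 + 0.0016 = 0.3940
Σp_2ᵢ² = 0.25² + 0.21² + 0.10² + 0.21² + 0.23² = 0.0625 + 0.0441 + 0.0100 + 0.0441 + 0.0529 = 0.2136
O = 0.1611 / √(0.3940 × 0.2136) = 0.1611 / 0.29010 = 0.5553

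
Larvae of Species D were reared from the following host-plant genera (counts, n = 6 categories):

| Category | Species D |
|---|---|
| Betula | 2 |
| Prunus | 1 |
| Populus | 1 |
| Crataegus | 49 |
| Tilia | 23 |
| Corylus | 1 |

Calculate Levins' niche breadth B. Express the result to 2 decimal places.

Proportions for Species D (n=77): 2/77=0.0260, 1/77=0.0130, 1/77=0.0130, 49/77=0.6364, 23/77=0.2987, 1/77=0.0130
Σpᵢ² = 0.0260² + 0.0130² + 0.0130² + 0.6364² + 0.2987² + 0.0130² = 0.000676 + 0.000169 + 0.000169 + 0.405005 + 0.089222 + 0.000169 = 0.495410
B = 1 / 0.495410 = 2.0185

2.02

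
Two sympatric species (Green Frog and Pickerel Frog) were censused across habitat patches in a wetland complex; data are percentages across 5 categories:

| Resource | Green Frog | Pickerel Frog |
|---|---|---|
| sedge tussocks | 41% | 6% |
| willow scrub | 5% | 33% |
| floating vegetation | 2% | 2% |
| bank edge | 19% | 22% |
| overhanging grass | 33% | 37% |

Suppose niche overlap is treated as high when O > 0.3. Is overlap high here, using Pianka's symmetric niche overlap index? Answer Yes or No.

Convert percentages to proportions (divide by 100).
Σ p₁ᵢp₂ᵢ = 0.0246 + 0.0165 + 0.0004 + 0.0418 + 0.1221 = 0.2054
Σp_1ᵢ² = 0.41² + 0.05² + 0.02² + 0.19² + 0.33² = 0.1681 + 0.0025 + 0.0004 + 0.0361 + 0.1089 = 0.3160
Σp_2ᵢ² = 0.06² + 0.33² + 0.02² + 0.22² + 0.37² = 0.0036 + 0.1089 + 0.0004 + 0.0484 + 0.1369 = 0.2982
O = 0.2054 / √(0.3160 × 0.2982) = 0.2054 / 0.30697 = 0.6691
O = 0.6691 > 0.3 → Yes.

Yes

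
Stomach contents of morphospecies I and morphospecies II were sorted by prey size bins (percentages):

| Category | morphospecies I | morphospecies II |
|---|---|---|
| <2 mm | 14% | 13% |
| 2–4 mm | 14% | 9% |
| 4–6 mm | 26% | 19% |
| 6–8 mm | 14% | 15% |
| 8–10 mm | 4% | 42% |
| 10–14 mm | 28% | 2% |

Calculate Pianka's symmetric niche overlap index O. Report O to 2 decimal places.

Convert percentages to proportions (divide by 100).
Σ p₁ᵢp₂ᵢ = 0.0182 + 0.0126 + 0.0494 + 0.0210 + 0.0168 + 0.0056 = 0.1236
Σp_1ᵢ² = 0.14² + 0.14² + 0.26² + 0.14² + 0.04² + 0.28² = 0.0196 + 0.0196 + 0.0676 + 0.0196 + 0.0016 + 0.0784 = 0.2064
Σp_2ᵢ² = 0.13² + 0.09² + 0.19² + 0.15² + 0.42² + 0.02² = 0.0169 + 0.0081 + 0.0361 + 0.0225 + 0.1764 + 0.0004 = 0.2604
O = 0.1236 / √(0.2064 × 0.2604) = 0.1236 / 0.23183 = 0.5331

0.53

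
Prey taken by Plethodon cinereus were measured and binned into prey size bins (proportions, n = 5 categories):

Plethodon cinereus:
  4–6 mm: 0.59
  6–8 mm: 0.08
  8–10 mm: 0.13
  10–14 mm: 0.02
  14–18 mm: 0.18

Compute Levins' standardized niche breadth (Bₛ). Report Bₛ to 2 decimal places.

Σpᵢ² = 0.59² + 0.08² + 0.13² + 0.02² + 0.18² = 0.3481 + 0.0064 + 0.0169 + 0.0004 + 0.0324 = 0.4042
B = 1 / 0.4042 = 2.4740
Bₛ = (B − 1)/(n − 1) = (2.4740 − 1)/(5 − 1) = 1.4740/4 = 0.3685

0.37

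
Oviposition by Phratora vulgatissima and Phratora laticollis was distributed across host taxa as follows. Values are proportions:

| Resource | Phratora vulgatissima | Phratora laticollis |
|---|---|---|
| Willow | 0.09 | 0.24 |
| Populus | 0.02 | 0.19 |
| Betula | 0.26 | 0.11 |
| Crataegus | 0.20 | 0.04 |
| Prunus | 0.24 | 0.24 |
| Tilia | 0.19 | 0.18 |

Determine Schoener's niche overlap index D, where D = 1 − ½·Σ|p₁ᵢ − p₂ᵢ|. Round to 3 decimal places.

0.680

Σ|p₁ᵢ − p₂ᵢ| = 0.15 + 0.17 + 0.15 + 0.16 + 0.00 + 0.01 = 0.64
D = 1 − ½ × 0.64 = 1 − 0.320 = 0.68000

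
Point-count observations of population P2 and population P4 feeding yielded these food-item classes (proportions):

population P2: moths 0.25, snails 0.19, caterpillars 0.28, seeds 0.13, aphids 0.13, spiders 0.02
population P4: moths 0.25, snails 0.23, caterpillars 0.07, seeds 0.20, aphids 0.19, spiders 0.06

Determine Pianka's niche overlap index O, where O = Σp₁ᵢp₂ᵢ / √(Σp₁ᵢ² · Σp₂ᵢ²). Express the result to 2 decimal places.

0.86

Σ p₁ᵢp₂ᵢ = 0.0625 + 0.0437 + 0.0196 + 0.0260 + 0.0247 + 0.0012 = 0.1777
Σp_1ᵢ² = 0.25² + 0.19² + 0.28² + 0.13² + 0.13² + 0.02² = 0.0625 + 0.0361 + 0.0784 + 0.0169 + 0.0169 + 0.0004 = 0.2112
Σp_2ᵢ² = 0.25² + 0.23² + 0.07² + 0.20² + 0.19² + 0.06² = 0.0625 + 0.0529 + 0.0049 + 0.0400 + 0.0361 + 0.0036 = 0.2000
O = 0.1777 / √(0.2112 × 0.2000) = 0.1777 / 0.20552 = 0.8646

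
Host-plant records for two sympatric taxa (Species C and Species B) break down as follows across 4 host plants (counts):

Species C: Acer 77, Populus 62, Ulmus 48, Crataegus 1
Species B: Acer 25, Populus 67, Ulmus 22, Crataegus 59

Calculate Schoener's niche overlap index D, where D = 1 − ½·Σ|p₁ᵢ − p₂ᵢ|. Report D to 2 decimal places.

0.61

Proportions for Species C (n=188): 77/188=0.4096, 62/188=0.3298, 48/188=0.2553, 1/188=0.0053
Proportions for Species B (n=173): 25/173=0.1445, 67/173=0.3873, 22/173=0.1272, 59/173=0.3410
Σ|p₁ᵢ − p₂ᵢ| = 0.2651 + 0.0575 + 0.1281 + 0.3357 = 0.7864
D = 1 − ½ × 0.7864 = 1 − 0.39320 = 0.60680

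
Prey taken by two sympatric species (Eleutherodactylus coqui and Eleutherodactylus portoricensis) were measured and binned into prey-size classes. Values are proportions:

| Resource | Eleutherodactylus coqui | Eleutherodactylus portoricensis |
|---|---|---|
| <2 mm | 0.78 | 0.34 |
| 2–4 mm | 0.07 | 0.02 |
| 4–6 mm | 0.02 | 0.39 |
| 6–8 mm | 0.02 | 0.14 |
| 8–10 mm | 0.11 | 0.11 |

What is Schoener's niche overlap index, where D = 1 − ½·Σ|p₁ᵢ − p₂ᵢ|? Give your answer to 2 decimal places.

0.51

Σ|p₁ᵢ − p₂ᵢ| = 0.44 + 0.05 + 0.37 + 0.12 + 0.00 = 0.98
D = 1 − ½ × 0.98 = 1 − 0.490 = 0.5100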